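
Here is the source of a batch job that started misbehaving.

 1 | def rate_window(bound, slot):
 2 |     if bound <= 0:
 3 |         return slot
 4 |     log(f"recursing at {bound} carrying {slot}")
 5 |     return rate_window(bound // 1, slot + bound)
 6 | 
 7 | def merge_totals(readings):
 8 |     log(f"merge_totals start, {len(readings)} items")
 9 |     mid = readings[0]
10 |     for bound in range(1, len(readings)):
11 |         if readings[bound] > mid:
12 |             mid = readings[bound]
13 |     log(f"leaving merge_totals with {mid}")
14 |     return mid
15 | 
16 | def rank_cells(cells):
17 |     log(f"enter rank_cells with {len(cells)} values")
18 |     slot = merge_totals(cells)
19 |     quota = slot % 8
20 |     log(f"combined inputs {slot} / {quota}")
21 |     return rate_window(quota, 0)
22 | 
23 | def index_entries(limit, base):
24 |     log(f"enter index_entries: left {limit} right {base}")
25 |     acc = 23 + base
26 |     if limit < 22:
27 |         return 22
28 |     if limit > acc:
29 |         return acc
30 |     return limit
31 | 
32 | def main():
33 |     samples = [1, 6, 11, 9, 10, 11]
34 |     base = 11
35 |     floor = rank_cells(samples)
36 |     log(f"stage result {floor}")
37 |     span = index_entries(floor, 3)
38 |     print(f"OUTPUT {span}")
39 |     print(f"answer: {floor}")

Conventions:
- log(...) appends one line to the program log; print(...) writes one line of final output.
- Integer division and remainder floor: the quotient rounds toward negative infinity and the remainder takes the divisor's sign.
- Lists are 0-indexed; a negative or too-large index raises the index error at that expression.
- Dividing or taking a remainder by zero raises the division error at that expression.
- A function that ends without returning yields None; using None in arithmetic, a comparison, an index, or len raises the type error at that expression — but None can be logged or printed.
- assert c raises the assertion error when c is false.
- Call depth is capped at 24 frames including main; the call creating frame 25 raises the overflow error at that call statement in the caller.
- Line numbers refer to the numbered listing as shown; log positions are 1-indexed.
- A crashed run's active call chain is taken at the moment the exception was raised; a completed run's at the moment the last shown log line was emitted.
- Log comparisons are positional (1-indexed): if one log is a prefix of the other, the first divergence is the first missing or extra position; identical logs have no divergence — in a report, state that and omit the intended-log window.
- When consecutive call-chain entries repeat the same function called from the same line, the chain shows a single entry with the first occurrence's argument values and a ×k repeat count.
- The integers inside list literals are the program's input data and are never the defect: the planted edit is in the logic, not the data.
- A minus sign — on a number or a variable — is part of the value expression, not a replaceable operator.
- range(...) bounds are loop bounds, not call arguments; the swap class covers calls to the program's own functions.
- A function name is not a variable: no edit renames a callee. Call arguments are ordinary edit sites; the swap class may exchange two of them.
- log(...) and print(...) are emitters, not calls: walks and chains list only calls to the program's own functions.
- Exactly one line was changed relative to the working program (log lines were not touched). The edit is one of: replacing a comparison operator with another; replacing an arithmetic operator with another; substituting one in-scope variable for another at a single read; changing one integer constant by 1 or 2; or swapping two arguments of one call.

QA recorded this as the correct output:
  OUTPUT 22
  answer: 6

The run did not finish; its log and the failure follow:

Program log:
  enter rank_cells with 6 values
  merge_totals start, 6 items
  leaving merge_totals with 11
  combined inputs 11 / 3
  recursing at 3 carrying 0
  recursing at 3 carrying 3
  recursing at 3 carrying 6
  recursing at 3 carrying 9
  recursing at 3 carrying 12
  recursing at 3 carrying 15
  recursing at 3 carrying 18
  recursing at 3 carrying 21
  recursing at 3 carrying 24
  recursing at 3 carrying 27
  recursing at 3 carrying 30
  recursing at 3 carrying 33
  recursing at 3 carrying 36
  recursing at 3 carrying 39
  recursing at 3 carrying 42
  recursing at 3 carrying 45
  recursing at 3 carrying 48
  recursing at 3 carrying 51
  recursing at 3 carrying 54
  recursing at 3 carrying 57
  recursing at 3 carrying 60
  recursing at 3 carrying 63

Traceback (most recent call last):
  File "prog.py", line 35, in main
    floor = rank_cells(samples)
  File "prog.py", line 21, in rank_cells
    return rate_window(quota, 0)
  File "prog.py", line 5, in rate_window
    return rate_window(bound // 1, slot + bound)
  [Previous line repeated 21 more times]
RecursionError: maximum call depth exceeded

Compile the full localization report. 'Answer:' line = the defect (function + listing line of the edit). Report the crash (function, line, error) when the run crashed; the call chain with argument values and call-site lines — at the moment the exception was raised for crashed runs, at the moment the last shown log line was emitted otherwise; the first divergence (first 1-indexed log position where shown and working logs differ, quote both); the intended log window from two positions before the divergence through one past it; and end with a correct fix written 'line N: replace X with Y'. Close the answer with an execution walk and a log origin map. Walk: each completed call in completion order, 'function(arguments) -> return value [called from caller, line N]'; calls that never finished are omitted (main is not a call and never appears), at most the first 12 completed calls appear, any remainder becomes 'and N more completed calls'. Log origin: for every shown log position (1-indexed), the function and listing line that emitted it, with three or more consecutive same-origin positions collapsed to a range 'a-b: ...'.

Answer: the defect is in rate_window at line 5.
The tell: The log first diverges at position 6: the faulty run prints 'recursing at 3 carrying 3' where the working version prints 'recursing at 2 carrying 3'.
Crash: rate_window, line 5, RecursionError.
Call chain: main -> rank_cells([1, 6, 11, 9, 10, 11]) (called at line 35) -> rate_window(3, 0) (called at line 21) -> rate_window(3, 3) (called at line 5) ×21.
First divergence: at position 6 the run shows 'recursing at 3 carrying 3' where the working version logs 'recursing at 2 carrying 3'.
Intended log window:
  4: combined inputs 11 / 3
  5: recursing at 3 carrying 0
  6: recursing at 2 carrying 3
  7: recursing at 1 carrying 5
Execution walk:
  merge_totals([1, 6, 11, 9, 10, 11]) -> 11  [called from rank_cells, line 18]
Log line origins:
  1: from rank_cells, line 17
  2: from merge_totals, line 8
  3: from merge_totals, line 13
  4: from rank_cells, line 20
  5-26: from rate_window, line 4
A correct fix: line 5: replace `//` with `-`.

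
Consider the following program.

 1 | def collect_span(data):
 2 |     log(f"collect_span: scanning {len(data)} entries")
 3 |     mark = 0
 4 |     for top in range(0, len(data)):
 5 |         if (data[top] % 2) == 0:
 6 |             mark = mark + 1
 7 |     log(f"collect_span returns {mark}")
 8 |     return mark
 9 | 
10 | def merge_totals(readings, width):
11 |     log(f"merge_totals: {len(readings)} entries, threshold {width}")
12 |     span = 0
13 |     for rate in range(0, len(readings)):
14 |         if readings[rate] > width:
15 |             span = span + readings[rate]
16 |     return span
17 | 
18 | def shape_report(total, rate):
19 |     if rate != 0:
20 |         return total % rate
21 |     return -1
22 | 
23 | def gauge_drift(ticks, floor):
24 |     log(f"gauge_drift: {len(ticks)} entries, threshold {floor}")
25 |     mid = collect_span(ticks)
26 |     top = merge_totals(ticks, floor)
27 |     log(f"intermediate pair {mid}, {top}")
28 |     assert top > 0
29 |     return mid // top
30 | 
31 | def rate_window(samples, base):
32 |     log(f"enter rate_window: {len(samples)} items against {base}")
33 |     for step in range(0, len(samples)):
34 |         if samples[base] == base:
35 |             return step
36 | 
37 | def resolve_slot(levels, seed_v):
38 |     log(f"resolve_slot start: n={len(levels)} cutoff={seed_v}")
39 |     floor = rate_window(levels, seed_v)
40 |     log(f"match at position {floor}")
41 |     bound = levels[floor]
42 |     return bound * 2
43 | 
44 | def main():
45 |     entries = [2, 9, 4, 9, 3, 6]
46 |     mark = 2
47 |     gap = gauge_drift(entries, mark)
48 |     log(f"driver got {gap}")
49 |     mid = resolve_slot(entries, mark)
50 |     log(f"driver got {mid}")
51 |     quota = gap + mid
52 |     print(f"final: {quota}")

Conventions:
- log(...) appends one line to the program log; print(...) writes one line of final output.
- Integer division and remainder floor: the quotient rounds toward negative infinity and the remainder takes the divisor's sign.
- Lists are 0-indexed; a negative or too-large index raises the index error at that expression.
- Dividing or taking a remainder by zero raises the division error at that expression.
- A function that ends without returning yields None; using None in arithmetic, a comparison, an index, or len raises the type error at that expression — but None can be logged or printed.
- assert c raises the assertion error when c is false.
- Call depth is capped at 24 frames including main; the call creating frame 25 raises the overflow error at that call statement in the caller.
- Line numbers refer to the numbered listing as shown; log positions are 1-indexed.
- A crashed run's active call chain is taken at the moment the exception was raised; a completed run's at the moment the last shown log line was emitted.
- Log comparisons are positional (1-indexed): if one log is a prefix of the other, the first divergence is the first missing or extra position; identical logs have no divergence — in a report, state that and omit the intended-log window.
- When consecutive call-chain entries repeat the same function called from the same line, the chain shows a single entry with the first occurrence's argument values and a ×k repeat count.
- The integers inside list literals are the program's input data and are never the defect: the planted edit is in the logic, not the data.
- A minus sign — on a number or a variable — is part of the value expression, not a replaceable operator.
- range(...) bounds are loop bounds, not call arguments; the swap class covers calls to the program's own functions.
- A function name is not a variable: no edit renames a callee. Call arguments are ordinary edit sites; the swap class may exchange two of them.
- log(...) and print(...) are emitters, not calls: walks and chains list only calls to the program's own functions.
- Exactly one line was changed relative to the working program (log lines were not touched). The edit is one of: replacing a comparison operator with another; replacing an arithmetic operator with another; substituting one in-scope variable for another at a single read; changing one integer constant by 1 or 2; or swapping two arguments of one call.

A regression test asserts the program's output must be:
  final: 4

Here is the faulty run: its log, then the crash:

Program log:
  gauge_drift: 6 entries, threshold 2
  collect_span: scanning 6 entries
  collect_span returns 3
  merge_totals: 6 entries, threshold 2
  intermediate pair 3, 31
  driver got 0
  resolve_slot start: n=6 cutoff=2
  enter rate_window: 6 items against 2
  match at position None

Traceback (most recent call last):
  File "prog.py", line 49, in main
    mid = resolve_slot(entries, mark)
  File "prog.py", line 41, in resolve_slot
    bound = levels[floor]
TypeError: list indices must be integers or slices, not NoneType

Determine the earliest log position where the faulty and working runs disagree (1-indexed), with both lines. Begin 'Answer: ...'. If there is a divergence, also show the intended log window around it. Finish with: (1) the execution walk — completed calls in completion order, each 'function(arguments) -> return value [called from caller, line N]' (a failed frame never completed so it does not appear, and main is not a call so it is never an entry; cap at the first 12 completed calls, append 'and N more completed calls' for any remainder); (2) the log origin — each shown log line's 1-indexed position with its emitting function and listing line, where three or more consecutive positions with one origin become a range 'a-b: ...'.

Answer: at position 9 the run shows 'match at position None' where the working version logs 'match at position 0'.
Intended log window:
  7: resolve_slot start: n=6 cutoff=2
  8: enter rate_window: 6 items against 2
  9: match at position 0
  10: driver got 4
Execution walk:
  collect_span([2, 9, 4, 9, 3, 6]) -> 3  [called from gauge_drift, line 25]
  merge_totals([2, 9, 4, 9, 3, 6], 2) -> 31  [called from gauge_drift, line 26]
  gauge_drift([2, 9, 4, 9, 3, 6], 2) -> 0  [called from main, line 47]
  rate_window([2, 9, 4, 9, 3, 6], 2) -> None  [called from resolve_slot, line 39]
Origin of each log line:
  1: emitted by gauge_drift (line 24)
  2: emitted by collect_span (line 2)
  3: emitted by collect_span (line 7)
  4: emitted by merge_totals (line 11)
  5: emitted by gauge_drift (line 27)
  6: emitted by main (line 48)
  7: emitted by resolve_slot (line 38)
  8: emitted by rate_window (line 32)
  9: emitted by resolve_slot (line 40)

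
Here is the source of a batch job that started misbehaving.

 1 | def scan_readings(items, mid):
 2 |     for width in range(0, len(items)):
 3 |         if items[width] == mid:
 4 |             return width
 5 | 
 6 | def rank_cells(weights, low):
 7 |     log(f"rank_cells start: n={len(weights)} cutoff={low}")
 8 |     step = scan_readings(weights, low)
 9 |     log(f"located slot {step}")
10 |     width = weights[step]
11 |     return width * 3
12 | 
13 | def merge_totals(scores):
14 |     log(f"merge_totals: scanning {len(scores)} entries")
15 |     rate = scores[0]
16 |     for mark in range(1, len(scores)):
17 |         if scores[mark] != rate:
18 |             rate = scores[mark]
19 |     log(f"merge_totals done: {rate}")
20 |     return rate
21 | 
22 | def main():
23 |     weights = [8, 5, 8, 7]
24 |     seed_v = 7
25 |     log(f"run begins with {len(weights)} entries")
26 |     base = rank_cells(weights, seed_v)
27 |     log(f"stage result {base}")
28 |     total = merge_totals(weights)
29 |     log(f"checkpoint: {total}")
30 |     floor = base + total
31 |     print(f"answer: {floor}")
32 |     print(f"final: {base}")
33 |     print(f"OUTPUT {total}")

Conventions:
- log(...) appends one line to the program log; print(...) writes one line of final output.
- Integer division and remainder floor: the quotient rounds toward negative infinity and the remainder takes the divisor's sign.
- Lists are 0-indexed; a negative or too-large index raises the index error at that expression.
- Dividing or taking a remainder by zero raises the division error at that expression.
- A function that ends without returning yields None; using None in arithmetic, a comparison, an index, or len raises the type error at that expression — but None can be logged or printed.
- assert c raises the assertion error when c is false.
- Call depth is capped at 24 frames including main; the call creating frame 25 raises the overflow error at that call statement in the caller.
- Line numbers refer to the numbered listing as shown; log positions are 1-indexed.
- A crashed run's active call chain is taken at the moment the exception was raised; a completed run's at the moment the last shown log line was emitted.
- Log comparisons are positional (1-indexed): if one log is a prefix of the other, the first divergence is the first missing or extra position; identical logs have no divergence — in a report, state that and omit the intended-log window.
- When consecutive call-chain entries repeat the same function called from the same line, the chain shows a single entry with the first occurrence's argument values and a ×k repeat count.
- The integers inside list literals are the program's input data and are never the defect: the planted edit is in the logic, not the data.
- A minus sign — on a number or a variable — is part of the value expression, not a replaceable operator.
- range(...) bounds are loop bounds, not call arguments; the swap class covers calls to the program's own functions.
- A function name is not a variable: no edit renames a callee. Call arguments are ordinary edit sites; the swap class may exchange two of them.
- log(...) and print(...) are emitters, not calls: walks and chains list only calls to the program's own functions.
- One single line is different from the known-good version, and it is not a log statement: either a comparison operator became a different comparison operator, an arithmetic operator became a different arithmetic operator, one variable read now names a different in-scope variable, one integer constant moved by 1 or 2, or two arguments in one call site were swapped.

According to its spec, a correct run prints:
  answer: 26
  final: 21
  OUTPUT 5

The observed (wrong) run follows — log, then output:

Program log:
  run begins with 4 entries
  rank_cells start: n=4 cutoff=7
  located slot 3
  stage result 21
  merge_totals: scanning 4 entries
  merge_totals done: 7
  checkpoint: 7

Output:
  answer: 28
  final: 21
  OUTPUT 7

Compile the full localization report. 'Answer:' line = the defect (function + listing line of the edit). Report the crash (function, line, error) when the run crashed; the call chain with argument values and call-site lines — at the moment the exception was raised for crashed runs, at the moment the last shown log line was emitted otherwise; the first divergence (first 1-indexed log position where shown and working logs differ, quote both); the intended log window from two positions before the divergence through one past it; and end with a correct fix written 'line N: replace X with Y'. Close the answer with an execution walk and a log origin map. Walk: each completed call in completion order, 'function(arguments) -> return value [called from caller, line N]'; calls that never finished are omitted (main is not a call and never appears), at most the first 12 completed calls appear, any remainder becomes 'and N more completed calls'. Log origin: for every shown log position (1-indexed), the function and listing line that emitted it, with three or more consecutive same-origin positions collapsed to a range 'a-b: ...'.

Answer: the defect is in merge_totals at line 17.
The tell: Everything matches until log position 6, which reads 'merge_totals done: 7' in place of 'merge_totals done: 5'.
Call chain: main.
First divergence: position 6 — the shown line 'merge_totals done: 7' should read 'merge_totals done: 5'.
Intended log window:
  4: stage result 21
  5: merge_totals: scanning 4 entries
  6: merge_totals done: 5
  7: checkpoint: 5
Execution walk:
  scan_readings([8, 5, 8, 7], 7) -> 3  [called from rank_cells, line 8]
  rank_cells([8, 5, 8, 7], 7) -> 21  [called from main, line 26]
  merge_totals([8, 5, 8, 7]) -> 7  [called from main, line 28]
Origin of each log line:
  1: logged in main at line 25
  2: logged in rank_cells at line 7
  3: logged in rank_cells at line 9
  4: logged in main at line 27
  5: logged in merge_totals at line 14
  6: logged in merge_totals at line 19
  7: logged in main at line 29
A correct fix: line 17: replace `!=` with `<`.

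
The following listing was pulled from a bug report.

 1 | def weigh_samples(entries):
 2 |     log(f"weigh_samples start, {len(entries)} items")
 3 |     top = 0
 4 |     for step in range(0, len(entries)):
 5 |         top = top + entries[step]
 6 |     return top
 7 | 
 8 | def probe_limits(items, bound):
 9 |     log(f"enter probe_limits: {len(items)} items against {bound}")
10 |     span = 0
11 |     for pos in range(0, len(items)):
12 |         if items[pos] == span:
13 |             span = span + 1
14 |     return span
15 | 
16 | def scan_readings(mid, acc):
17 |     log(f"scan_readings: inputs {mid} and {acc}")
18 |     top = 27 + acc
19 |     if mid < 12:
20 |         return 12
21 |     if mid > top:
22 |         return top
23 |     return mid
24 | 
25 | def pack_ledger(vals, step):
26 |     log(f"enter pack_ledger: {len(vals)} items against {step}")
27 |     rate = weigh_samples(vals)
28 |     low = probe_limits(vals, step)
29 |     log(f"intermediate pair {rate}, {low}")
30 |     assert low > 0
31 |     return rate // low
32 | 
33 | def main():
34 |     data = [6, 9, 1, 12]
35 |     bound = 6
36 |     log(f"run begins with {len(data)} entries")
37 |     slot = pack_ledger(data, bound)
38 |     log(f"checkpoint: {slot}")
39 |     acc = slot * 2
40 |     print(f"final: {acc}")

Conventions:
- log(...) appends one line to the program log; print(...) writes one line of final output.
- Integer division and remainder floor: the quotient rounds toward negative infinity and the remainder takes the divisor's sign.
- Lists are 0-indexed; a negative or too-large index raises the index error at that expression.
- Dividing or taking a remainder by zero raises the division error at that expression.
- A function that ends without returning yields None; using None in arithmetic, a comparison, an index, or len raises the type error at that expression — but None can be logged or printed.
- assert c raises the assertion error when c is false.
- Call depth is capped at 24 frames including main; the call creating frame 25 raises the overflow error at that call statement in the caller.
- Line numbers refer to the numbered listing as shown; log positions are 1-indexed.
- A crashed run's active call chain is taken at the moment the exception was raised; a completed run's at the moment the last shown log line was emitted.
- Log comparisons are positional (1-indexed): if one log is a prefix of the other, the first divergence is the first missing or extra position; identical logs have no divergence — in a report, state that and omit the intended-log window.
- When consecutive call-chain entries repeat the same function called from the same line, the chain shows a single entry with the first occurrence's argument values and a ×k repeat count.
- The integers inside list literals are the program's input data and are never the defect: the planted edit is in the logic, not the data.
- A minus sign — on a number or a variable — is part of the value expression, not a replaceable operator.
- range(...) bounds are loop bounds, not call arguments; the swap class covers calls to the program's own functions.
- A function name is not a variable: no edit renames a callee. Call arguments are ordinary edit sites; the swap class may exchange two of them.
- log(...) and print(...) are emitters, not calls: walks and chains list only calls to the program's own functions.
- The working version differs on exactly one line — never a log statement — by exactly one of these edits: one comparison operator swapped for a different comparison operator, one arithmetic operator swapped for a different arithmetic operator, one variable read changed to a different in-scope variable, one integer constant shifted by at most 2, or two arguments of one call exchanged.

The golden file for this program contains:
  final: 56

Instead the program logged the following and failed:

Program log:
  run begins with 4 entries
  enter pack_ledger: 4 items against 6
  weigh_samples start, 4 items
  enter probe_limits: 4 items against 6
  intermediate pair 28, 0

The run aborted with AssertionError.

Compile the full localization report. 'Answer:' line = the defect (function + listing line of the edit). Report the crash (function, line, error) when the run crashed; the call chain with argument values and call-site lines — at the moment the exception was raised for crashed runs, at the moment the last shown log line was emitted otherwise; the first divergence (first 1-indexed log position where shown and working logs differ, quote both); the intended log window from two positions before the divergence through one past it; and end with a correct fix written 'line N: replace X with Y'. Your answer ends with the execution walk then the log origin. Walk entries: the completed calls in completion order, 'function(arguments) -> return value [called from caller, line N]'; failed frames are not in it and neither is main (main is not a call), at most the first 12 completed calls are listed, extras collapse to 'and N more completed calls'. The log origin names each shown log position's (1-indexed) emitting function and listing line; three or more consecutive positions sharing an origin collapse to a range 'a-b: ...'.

Answer: the defect is in probe_limits at line 12.
Key fact: The log first diverges at position 5: the faulty run prints 'intermediate pair 28, 0' where the working version prints 'intermediate pair 28, 1'.
Crash: pack_ledger, line 30, AssertionError.
Call chain: main -> pack_ledger([6, 9, 1, 12], 6) (called at line 37).
First divergence: position 5 — the shown line 'intermediate pair 28, 0' should read 'intermediate pair 28, 1'.
Intended log window:
  3: weigh_samples start, 4 items
  4: enter probe_limits: 4 items against 6
  5: intermediate pair 28, 1
  6: checkpoint: 28
Execution walk:
  weigh_samples([6, 9, 1, 12]) -> 28  [called from pack_ledger, line 27]
  probe_limits([6, 9, 1, 12], 6) -> 0  [called from pack_ledger, line 28]
Log line origins:
  1: emitted by main (line 36)
  2: emitted by pack_ledger (line 26)
  3: emitted by weigh_samples (line 2)
  4: emitted by probe_limits (line 9)
  5: emitted by pack_ledger (line 29)
A correct fix: line 12: replace `span` with `bound`.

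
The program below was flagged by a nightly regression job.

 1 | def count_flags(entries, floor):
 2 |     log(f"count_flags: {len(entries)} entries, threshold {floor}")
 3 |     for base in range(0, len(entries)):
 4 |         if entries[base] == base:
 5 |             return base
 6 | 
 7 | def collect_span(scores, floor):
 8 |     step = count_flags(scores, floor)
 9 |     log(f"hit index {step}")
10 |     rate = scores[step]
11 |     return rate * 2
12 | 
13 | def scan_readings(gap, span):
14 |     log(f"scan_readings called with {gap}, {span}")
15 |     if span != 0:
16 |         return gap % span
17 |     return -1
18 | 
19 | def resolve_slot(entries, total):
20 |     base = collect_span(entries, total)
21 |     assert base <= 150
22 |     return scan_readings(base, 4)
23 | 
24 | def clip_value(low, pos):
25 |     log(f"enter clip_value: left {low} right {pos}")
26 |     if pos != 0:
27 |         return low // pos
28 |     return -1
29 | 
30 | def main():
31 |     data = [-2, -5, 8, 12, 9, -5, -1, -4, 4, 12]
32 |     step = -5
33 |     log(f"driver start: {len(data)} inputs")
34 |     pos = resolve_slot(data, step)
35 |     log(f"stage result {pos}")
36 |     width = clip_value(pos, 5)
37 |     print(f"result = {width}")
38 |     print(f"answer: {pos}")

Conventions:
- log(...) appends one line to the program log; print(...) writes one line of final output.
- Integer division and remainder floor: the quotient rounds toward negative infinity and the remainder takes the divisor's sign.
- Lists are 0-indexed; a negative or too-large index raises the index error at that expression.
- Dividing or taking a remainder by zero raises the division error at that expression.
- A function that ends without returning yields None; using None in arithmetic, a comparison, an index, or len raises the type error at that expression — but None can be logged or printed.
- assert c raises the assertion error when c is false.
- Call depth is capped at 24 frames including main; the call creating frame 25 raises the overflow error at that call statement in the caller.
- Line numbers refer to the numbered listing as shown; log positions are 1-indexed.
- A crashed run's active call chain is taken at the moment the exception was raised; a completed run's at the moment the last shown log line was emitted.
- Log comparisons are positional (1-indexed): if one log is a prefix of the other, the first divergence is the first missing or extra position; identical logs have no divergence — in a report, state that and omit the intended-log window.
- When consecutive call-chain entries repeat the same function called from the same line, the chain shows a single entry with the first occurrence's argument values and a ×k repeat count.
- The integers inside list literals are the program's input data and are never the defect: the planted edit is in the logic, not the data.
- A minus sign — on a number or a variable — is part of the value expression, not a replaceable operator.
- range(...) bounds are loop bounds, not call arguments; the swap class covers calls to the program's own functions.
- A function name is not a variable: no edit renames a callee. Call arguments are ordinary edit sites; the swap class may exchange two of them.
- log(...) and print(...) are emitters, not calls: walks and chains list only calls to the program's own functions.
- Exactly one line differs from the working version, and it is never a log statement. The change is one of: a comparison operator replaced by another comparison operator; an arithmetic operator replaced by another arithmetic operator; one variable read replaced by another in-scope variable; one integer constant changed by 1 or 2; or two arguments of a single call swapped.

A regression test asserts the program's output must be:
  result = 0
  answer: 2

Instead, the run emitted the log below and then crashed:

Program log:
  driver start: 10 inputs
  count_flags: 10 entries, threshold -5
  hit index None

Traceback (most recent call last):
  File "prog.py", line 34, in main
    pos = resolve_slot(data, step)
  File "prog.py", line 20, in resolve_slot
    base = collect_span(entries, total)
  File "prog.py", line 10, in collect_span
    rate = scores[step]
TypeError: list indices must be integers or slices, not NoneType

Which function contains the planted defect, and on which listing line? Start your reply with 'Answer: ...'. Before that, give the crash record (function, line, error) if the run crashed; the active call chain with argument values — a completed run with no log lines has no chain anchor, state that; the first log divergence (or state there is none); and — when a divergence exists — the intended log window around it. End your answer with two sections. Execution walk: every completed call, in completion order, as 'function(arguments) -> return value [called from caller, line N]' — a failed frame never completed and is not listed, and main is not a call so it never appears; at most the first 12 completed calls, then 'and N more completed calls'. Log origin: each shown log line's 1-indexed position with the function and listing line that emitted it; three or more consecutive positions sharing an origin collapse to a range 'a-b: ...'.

Answer: the defect is in count_flags at line 4.
Key observation: Position 3 is the first bad log line: 'hit index None' should read 'hit index 1'.
Crash: collect_span, line 10, TypeError.
Call chain: main -> resolve_slot([-2, -5, 8, 12, 9, -5, -1, -4, 4, 12], -5) (called at line 34) -> collect_span([-2, -5, 8, 12, 9, -5, -1, -4, 4, 12], -5) (called at line 20).
First divergence: position 3 — shown 'hit index None', intended 'hit index 1'.
Intended log window:
  1: driver start: 10 inputs
  2: count_flags: 10 entries, threshold -5
  3: hit index 1
  4: scan_readings called with -10, 4
Execution walk:
  count_flags([-2, -5, 8, 12, 9, -5, -1, -4, 4, 12], -5) -> None  [called from collect_span, line 8]
Origin of each log line:
  1: from main, line 33
  2: from count_flags, line 2
  3: from collect_span, line 9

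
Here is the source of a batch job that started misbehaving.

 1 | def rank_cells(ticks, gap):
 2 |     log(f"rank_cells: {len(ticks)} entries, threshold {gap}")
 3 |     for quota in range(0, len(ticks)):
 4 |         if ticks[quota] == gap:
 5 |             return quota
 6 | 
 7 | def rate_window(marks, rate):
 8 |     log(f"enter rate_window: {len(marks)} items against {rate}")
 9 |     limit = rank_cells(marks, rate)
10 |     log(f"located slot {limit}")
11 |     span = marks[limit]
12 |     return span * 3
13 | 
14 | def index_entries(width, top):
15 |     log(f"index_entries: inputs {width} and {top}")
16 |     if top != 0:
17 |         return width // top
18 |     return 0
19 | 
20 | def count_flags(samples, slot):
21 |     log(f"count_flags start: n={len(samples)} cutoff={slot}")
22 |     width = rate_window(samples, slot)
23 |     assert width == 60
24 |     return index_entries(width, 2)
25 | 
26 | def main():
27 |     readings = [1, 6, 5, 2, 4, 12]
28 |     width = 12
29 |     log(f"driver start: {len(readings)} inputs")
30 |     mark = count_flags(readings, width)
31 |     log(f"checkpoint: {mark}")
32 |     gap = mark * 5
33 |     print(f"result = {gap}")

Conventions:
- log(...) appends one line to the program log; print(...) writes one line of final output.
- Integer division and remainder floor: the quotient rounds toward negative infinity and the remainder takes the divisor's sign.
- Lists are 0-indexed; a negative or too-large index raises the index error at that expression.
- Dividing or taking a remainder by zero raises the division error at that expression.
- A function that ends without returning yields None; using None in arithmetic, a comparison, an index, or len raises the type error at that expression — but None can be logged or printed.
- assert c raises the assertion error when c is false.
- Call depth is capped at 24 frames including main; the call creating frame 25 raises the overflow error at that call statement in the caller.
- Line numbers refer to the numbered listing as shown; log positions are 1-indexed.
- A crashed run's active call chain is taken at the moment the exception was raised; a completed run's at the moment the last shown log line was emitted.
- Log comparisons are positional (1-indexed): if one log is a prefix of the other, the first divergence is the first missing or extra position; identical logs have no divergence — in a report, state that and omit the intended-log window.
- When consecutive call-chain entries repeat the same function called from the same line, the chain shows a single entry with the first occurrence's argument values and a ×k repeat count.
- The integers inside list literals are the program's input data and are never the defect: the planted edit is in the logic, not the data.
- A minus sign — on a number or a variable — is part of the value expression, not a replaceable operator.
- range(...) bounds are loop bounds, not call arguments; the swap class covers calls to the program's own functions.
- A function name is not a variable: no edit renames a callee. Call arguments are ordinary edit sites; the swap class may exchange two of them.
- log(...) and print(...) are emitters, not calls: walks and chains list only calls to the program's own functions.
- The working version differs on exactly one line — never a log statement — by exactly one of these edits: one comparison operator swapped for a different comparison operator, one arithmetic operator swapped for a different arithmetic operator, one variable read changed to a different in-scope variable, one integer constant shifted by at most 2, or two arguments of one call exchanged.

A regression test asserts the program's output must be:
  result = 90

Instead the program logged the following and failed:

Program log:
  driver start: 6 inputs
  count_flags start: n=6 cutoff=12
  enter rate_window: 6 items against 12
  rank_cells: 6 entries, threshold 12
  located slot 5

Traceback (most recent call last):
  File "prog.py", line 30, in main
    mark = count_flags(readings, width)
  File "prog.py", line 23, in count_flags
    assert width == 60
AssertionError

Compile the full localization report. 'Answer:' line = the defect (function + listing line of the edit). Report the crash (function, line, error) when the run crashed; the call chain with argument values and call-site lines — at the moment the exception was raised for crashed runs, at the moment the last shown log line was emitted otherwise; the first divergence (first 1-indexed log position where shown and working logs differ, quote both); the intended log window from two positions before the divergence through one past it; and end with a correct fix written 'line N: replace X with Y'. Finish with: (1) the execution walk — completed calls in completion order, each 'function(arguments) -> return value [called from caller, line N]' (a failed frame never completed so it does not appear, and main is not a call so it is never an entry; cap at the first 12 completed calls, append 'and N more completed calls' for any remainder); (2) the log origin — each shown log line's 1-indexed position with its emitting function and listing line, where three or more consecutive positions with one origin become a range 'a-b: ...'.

Answer: the defect is in count_flags at line 23.
Key observation: The faulty run's log stops after 5 lines; the working version's next line would be 'index_entries: inputs 36 and 2'.
Crash: count_flags, line 23, AssertionError.
Call chain: main -> count_flags([1, 6, 5, 2, 4, 12], 12) (called at line 30).
First divergence: position 6 — after 5 matching lines the faulty run goes silent; intended next line 'index_entries: inputs 36 and 2'.
Intended log window:
  4: rank_cells: 6 entries, threshold 12
  5: located slot 5
  6: index_entries: inputs 36 and 2
  7: checkpoint: 18
Execution walk:
  rank_cells([1, 6, 5, 2, 4, 12], 12) -> 5  [called from rate_window, line 9]
  rate_window([1, 6, 5, 2, 4, 12], 12) -> 36  [called from count_flags, line 22]
Log line origins:
  1: emitted by main (line 29)
  2: emitted by count_flags (line 21)
  3: emitted by rate_window (line 8)
  4: emitted by rank_cells (line 2)
  5: emitted by rate_window (line 10)
A correct fix: line 23: replace `==` with `<=`.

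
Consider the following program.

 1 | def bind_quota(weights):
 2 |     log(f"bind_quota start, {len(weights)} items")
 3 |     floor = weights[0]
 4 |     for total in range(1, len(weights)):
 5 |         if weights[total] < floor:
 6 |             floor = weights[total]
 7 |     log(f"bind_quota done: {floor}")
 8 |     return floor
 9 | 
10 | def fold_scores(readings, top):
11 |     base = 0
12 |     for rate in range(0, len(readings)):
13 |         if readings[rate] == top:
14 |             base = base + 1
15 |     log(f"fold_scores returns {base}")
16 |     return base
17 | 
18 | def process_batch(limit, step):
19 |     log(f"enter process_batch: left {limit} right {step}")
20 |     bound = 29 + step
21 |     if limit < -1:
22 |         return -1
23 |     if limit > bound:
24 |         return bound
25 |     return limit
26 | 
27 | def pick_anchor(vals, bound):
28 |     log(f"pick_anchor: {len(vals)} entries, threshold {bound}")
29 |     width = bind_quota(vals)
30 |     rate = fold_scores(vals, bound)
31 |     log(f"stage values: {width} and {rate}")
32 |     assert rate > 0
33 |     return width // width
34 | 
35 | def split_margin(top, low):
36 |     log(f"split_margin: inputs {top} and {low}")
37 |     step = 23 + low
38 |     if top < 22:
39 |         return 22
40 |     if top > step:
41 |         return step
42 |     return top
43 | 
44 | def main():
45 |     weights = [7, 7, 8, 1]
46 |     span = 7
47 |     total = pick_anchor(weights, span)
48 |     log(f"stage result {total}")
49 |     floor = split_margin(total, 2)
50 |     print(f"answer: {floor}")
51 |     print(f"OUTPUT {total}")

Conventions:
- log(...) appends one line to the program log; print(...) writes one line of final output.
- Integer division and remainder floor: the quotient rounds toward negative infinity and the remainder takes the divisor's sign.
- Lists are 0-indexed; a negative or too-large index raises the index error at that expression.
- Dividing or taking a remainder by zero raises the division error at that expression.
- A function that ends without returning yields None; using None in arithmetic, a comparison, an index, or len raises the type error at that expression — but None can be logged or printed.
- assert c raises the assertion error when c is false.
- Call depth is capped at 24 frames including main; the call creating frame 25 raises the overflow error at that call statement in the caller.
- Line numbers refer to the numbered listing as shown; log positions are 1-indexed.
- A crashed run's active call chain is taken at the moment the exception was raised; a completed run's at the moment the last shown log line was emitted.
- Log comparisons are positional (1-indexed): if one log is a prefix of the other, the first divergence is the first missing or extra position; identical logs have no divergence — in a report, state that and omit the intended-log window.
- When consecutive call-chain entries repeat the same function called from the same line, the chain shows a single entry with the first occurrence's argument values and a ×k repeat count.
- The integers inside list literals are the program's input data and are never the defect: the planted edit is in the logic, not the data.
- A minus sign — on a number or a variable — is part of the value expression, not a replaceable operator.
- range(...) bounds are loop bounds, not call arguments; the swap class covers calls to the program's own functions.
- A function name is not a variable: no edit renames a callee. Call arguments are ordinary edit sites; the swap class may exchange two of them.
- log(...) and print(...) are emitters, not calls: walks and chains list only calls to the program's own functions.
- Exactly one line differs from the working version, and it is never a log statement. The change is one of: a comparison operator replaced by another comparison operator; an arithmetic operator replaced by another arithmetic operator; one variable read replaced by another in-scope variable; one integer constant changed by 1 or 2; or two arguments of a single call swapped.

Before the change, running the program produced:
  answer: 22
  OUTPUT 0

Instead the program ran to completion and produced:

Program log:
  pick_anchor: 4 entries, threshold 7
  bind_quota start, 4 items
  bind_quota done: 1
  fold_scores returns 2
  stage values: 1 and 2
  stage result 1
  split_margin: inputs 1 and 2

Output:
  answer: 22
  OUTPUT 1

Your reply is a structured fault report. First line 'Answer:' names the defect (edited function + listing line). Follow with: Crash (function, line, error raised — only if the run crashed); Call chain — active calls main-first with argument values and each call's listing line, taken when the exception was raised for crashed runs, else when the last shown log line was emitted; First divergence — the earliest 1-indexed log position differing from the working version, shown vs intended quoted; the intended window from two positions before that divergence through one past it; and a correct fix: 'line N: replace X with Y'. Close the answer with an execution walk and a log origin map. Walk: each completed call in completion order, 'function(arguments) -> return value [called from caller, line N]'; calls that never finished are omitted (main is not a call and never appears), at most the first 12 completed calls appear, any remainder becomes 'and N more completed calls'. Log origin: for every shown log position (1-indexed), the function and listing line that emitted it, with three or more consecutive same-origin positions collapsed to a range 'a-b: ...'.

Answer: the defect is in pick_anchor at line 33.
The tell: Position 6 is the first bad log line: 'stage result 1' should read 'stage result 0'.
Call chain: main -> split_margin(1, 2) (called at line 49).
First divergence: position 6 — shown 'stage result 1', intended 'stage result 0'.
Intended log window:
  4: fold_scores returns 2
  5: stage values: 1 and 2
  6: stage result 0
  7: split_margin: inputs 0 and 2
Execution walk:
  bind_quota([7, 7, 8, 1]) -> 1  [called from pick_anchor, line 29]
  fold_scores([7, 7, 8, 1], 7) -> 2  [called from pick_anchor, line 30]
  pick_anchor([7, 7, 8, 1], 7) -> 1  [called from main, line 47]
  split_margin(1, 2) -> 22  [called from main, line 49]
Log origin:
  1: emitted by pick_anchor (line 28)
  2: emitted by bind_quota (line 2)
  3: emitted by bind_quota (line 7)
  4: emitted by fold_scores (line 15)
  5: emitted by pick_anchor (line 31)
  6: emitted by main (line 48)
  7: emitted by split_margin (line 36)
A correct fix: line 33: replace `width // width` with `width // rate`.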